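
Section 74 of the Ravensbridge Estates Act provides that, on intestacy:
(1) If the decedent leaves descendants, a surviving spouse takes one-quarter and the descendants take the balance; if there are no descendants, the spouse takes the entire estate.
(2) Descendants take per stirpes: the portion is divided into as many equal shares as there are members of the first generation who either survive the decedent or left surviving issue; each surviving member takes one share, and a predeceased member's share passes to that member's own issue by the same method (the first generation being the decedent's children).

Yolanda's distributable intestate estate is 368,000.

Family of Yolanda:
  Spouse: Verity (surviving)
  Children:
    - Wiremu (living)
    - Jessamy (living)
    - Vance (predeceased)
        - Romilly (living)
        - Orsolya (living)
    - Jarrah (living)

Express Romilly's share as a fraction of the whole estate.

Romilly receives 3/32 of the estate.

Verity takes one-quarter of 368,000 = 92,000. The remaining 276,000 passes to the descendants.
The descendants' portion (276,000) is divided into 4 shares of 69,000: Wiremu, Jessamy, and Jarrah each take 69,000; Vance's 69,000 share passes to Vance's issue.
Vance's share (69,000) is divided into 2 shares of 34,500: Romilly and Orsolya each take 34,500.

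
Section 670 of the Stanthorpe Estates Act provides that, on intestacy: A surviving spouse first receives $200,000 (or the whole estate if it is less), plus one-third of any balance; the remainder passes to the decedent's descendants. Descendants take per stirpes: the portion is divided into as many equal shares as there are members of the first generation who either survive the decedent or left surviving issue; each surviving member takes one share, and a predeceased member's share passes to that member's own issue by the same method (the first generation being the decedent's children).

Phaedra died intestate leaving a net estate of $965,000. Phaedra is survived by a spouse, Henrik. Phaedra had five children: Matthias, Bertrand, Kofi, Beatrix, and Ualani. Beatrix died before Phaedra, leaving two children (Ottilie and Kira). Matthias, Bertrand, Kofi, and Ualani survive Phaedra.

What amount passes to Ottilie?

Ottilie receives $51,000.

Henrik first takes $200,000, leaving a balance of $765,000. Henrik then takes one-third of the balance ($255,000), for a total of $455,000. The remaining $510,000 passes to the descendants.
The descendants' portion ($510,000) is divided into 5 shares of $102,000: Matthias, Bertrand, Kofi, and Ualani each take $102,000; Beatrix's $102,000 share passes to Beatrix's issue.
Beatrix's share ($102,000) is divided into 2 shares of $51,000: Ottilie and Kira each take $51,000.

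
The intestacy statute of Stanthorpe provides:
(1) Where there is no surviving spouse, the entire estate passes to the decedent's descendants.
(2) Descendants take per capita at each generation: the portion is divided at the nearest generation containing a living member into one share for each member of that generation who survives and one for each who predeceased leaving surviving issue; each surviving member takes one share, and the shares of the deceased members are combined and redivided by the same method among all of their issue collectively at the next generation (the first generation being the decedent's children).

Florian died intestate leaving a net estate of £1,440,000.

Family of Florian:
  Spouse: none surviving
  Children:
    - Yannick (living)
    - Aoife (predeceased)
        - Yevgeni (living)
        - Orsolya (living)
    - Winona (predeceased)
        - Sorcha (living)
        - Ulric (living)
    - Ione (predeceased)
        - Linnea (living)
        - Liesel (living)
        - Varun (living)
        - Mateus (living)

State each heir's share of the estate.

Yannick: £360,000; Yevgeni: £135,000; Orsolya: £135,000; Sorcha: £135,000; Ulric: £135,000; Linnea: £135,000; Liesel: £135,000; Varun: £135,000; Mateus: £135,000

The entire £1,440,000 passes to the descendants.
That amount (£1,440,000) is divided at the children's generation into 4 shares of £360,000. Yannick takes £360,000. The 3 shares of the deceased (Aoife, Winona, and Ione) are combined into a pool of £1,080,000.
That pool (£1,080,000) is divided at the grandchildren's generation equally among Yevgeni, Orsolya, Sorcha, Ulric, Linnea, Liesel, Varun, and Mateus: £135,000 each.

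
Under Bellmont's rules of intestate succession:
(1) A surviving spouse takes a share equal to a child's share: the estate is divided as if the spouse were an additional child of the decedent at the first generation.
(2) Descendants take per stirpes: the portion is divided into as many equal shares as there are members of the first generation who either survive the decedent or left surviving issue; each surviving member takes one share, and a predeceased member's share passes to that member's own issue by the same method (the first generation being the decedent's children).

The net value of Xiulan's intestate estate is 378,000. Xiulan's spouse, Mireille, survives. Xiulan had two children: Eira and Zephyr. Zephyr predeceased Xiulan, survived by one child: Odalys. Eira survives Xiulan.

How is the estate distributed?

Mireille: 126,000; Eira: 126,000; Odalys: 126,000

The spouse counts as an additional share at the children's level, so there are 3 primary shares of 126,000. Mireille takes one such share (126,000).
The children's combined portion (252,000) is divided into 2 shares of 126,000: Eira takes 126,000; Zephyr's 126,000 share passes to Zephyr's issue.
Zephyr's share (126,000) passes entirely to Odalys.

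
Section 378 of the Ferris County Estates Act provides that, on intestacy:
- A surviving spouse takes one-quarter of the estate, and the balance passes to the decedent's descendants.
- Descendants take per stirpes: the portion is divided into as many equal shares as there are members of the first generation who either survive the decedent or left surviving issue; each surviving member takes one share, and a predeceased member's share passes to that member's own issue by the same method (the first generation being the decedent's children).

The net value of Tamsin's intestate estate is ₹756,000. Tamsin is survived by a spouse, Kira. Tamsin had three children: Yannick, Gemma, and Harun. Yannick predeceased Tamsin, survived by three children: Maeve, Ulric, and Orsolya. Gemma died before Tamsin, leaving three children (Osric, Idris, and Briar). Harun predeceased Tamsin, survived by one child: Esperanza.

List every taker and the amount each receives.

Kira: ₹189,000; Maeve: ₹63,000; Ulric: ₹63,000; Orsolya: ₹63,000; Osric: ₹63,000; Idris: ₹63,000; Briar: ₹63,000; Esperanza: ₹189,000

Kira takes one-quarter of ₹756,000 = ₹189,000. The remaining ₹567,000 passes to the descendants.
The descendants' portion (₹567,000) is divided into 3 shares of ₹189,000: Yannick's ₹189,000 share passes to Yannick's issue; Gemma's ₹189,000 share passes to Gemma's issue; Harun's ₹189,000 share passes to Harun's issue.
Yannick's share (₹189,000) is divided into 3 shares of ₹63,000: Maeve, Ulric, and Orsolya each take ₹63,000.
Gemma's share (₹189,000) is divided into 3 shares of ₹63,000: Osric, Idris, and Briar each take ₹63,000.
Harun's share (₹189,000) passes entirely to Esperanza.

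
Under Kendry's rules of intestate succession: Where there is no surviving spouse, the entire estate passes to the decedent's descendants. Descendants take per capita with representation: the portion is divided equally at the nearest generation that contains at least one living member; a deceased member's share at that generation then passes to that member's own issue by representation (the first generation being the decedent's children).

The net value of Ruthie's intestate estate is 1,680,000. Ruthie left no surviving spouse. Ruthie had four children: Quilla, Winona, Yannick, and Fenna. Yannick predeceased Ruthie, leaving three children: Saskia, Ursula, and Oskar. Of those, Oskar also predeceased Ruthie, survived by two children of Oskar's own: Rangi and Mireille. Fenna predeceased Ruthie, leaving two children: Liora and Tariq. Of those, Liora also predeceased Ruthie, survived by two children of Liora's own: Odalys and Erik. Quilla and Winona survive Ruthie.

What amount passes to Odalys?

Odalys receives 105,000.

The entire 1,680,000 passes to the descendants.
That amount (1,680,000) is divided into 4 shares of 420,000: Quilla and Winona each take 420,000; Yannick's 420,000 share passes to Yannick's issue; Fenna's 420,000 share passes to Fenna's issue.
Yannick's share (420,000) is divided into 3 shares of 140,000: Saskia and Ursula each take 140,000; Oskar's 140,000 share passes to Oskar's issue.
Oskar's share (140,000) is divided into 2 shares of 70,000: Rangi and Mireille each take 70,000.
Fenna's share (420,000) is divided into 2 shares of 210,000: Tariq takes 210,000; Liora's 210,000 share passes to Liora's issue.
Liora's share (210,000) is divided into 2 shares of 105,000: Odalys and Erik each take 105,000.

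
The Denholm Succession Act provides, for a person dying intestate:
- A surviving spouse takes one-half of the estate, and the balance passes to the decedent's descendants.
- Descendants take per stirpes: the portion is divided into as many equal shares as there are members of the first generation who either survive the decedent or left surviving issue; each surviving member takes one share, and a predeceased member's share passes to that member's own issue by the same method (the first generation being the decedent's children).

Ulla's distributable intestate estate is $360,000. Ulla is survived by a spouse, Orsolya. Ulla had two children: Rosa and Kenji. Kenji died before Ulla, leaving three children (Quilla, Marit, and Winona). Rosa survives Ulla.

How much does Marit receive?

Orsolya takes one-half of $360,000 = $180,000. The remaining $180,000 passes to the descendants.
The descendants' portion ($180,000) is divided into 2 shares of $90,000: Rosa takes $90,000; Kenji's $90,000 share passes to Kenji's issue.
Kenji's share ($90,000) is divided into 3 shares of $30,000: Quilla, Marit, and Winona each take $30,000.

Marit receives $30,000.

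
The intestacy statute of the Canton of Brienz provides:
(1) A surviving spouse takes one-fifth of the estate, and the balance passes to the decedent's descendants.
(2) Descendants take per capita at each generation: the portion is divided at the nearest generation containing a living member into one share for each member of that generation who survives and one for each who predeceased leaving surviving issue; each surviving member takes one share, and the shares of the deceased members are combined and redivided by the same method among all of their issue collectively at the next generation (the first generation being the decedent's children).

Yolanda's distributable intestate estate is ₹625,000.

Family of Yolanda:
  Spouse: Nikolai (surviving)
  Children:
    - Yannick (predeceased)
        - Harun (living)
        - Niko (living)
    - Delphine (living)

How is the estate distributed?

Nikolai: ₹125,000; Harun: ₹125,000; Niko: ₹125,000; Delphine: ₹250,000

Nikolai takes one-fifth of ₹625,000 = ₹125,000. The remaining ₹500,000 passes to the descendants.
The descendants' portion (₹500,000) is divided at the children's generation into 2 shares of ₹250,000. Delphine takes ₹250,000. The remaining share for the deceased Yannick (₹250,000) is carried to the next generation.
That pool (₹250,000) is divided at the grandchildren's generation equally among Harun and Niko: ₹125,000 each.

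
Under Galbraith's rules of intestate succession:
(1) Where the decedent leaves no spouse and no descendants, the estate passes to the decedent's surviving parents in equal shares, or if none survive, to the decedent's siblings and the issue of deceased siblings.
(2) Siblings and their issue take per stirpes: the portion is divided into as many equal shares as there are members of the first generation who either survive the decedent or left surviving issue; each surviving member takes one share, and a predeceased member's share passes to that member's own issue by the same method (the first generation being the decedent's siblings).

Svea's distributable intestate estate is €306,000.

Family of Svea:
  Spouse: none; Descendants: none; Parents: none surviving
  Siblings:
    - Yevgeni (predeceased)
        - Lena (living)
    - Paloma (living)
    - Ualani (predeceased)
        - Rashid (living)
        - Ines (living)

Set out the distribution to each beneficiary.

The entire €306,000 passes to the siblings and their issue.
That amount (€306,000) is divided into 3 shares of €102,000: Paloma takes €102,000; Yevgeni's €102,000 share passes to Yevgeni's issue; Ualani's €102,000 share passes to Ualani's issue.
Yevgeni's share (€102,000) passes entirely to Lena.
Ualani's share (€102,000) is divided into 2 shares of €51,000: Rashid and Ines each take €51,000.

Lena: €102,000; Paloma: €102,000; Rashid: €51,000; Ines: €51,000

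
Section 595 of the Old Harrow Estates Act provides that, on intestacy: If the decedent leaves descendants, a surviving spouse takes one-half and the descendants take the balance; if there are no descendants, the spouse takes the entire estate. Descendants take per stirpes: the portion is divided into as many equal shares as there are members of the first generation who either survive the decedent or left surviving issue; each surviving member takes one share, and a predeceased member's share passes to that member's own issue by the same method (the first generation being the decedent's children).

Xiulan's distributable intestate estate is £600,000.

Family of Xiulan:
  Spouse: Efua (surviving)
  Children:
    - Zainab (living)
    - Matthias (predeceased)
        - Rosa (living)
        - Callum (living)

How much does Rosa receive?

Efua takes one-half of £600,000 = £300,000. The remaining £300,000 passes to the descendants.
The descendants' portion (£300,000) is divided into 2 shares of £150,000: Zainab takes £150,000; Matthias's £150,000 share passes to Matthias's issue.
Matthias's share (£150,000) is divided into 2 shares of £75,000: Rosa and Callum each take £75,000.

Rosa receives £75,000.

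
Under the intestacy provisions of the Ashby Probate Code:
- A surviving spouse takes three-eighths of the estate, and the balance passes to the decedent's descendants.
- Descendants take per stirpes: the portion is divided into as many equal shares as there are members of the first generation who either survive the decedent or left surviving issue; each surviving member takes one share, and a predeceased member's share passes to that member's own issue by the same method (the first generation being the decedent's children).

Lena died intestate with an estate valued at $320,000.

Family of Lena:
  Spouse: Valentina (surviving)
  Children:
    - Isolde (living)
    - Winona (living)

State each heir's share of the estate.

Valentina: $120,000; Isolde: $100,000; Winona: $100,000

Valentina takes three-eighths of $320,000 = $120,000. The remaining $200,000 passes to the descendants.
The descendants' portion ($200,000) is divided into 2 shares of $100,000: Isolde and Winona each take $100,000.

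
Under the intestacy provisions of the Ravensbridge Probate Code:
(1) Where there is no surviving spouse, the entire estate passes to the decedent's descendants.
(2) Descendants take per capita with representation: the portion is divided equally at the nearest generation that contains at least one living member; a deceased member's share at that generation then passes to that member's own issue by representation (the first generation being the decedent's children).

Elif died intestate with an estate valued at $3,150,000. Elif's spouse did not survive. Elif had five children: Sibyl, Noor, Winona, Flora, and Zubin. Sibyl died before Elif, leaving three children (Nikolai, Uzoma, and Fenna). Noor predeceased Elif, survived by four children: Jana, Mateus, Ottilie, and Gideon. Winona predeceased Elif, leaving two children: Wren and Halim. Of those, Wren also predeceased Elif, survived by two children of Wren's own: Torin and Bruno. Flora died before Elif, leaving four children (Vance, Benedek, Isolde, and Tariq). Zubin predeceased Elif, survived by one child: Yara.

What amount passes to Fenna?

The entire $3,150,000 passes to the descendants.
No child survives, so the initial division is made at the grandchildren's generation.
That amount ($3,150,000) is divided into 14 shares of $225,000: Nikolai, Uzoma, Fenna, Jana, Mateus, Ottilie, Gideon, Halim, Vance, Benedek, Isolde, Tariq, and Yara each take $225,000; Wren's $225,000 share passes to Wren's issue.
Wren's share ($225,000) is divided into 2 shares of $112,500: Torin and Bruno each take $112,500.

Fenna receives $225,000.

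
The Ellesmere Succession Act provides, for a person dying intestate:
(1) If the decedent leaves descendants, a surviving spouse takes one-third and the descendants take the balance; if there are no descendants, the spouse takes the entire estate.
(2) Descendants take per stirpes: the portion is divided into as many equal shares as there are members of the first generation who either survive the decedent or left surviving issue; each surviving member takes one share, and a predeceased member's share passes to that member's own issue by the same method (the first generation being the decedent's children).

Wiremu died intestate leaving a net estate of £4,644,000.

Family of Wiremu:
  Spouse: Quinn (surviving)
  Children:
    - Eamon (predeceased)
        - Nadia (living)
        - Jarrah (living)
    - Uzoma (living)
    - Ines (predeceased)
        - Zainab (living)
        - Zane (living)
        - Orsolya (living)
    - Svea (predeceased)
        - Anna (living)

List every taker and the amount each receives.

Quinn takes one-third of £4,644,000 = £1,548,000. The remaining £3,096,000 passes to the descendants.
The descendants' portion (£3,096,000) is divided into 4 shares of £774,000: Uzoma takes £774,000; Eamon's £774,000 share passes to Eamon's issue; Ines's £774,000 share passes to Ines's issue; Svea's £774,000 share passes to Svea's issue.
Eamon's share (£774,000) is divided into 2 shares of £387,000: Nadia and Jarrah each take £387,000.
Ines's share (£774,000) is divided into 3 shares of £258,000: Zainab, Zane, and Orsolya each take £258,000.
Svea's share (£774,000) passes entirely to Anna.

Quinn: £1,548,000; Nadia: £387,000; Jarrah: £387,000; Uzoma: £774,000; Zainab: £258,000; Zane: £258,000; Orsolya: £258,000; Anna: £774,000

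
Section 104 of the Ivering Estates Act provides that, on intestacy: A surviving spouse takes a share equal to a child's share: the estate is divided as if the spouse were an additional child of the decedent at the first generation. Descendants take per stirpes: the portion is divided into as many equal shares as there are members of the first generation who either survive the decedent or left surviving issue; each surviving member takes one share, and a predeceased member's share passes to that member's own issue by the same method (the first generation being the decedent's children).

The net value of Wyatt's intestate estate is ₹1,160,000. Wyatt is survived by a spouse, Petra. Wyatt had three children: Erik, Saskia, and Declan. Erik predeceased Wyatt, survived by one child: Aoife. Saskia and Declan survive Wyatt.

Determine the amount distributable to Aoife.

Aoife receives ₹290,000.

The spouse counts as an additional share at the children's level, so there are 4 primary shares of ₹290,000. Petra takes one such share (₹290,000).
The children's combined portion (₹870,000) is divided into 3 shares of ₹290,000: Saskia and Declan each take ₹290,000; Erik's ₹290,000 share passes to Erik's issue.
Erik's share (₹290,000) passes entirely to Aoife.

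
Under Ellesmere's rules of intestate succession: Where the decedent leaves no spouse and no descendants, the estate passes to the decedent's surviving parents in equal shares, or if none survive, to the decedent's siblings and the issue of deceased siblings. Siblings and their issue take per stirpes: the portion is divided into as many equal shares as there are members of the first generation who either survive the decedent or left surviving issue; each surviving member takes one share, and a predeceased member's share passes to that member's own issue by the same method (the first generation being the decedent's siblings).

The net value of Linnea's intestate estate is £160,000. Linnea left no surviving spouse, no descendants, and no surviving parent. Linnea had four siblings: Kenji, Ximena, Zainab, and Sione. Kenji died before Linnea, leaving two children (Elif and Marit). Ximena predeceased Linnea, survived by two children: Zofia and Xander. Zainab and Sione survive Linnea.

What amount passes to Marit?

Marit receives £20,000.

The entire £160,000 passes to the siblings and their issue.
That amount (£160,000) is divided into 4 shares of £40,000: Zainab and Sione each take £40,000; Kenji's £40,000 share passes to Kenji's issue; Ximena's £40,000 share passes to Ximena's issue.
Kenji's share (£40,000) is divided into 2 shares of £20,000: Elif and Marit each take £20,000.
Ximena's share (£40,000) is divided into 2 shares of £20,000: Zofia and Xander each take £20,000.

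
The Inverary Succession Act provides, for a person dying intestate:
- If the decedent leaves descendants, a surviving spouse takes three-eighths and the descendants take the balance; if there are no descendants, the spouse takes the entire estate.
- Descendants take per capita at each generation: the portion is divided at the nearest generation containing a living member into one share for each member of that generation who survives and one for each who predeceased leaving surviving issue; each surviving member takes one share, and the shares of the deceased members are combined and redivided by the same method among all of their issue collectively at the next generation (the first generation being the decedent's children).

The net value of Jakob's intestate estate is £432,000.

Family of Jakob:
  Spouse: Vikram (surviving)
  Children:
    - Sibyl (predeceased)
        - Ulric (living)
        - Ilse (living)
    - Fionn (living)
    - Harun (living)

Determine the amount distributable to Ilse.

Ilse receives £45,000.

Vikram takes three-eighths of £432,000 = £162,000. The remaining £270,000 passes to the descendants.
The descendants' portion (£270,000) is divided at the children's generation into 3 shares of £90,000. Fionn and Harun each take £90,000. The remaining share for the deceased Sibyl (£90,000) is carried to the next generation.
That pool (£90,000) is divided at the grandchildren's generation equally among Ulric and Ilse: £45,000 each.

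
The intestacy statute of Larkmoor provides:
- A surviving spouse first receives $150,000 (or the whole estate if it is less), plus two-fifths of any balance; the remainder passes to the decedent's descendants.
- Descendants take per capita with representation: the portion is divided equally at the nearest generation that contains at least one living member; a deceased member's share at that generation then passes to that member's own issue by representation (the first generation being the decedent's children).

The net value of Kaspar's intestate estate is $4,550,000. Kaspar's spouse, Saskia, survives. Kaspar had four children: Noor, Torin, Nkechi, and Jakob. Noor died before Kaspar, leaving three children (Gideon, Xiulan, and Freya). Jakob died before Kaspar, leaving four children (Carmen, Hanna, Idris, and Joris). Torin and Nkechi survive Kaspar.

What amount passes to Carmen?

Carmen receives $165,000.

Saskia first takes $150,000, leaving a balance of $4,400,000. Saskia then takes two-fifths of the balance ($1,760,000), for a total of $1,910,000. The remaining $2,640,000 passes to the descendants.
The descendants' portion ($2,640,000) is divided into 4 shares of $660,000: Torin and Nkechi each take $660,000; Noor's $660,000 share passes to Noor's issue; Jakob's $660,000 share passes to Jakob's issue.
Noor's share ($660,000) is divided into 3 shares of $220,000: Gideon, Xiulan, and Freya each take $220,000.
Jakob's share ($660,000) is divided into 4 shares of $165,000: Carmen, Hanna, Idris, and Joris each take $165,000.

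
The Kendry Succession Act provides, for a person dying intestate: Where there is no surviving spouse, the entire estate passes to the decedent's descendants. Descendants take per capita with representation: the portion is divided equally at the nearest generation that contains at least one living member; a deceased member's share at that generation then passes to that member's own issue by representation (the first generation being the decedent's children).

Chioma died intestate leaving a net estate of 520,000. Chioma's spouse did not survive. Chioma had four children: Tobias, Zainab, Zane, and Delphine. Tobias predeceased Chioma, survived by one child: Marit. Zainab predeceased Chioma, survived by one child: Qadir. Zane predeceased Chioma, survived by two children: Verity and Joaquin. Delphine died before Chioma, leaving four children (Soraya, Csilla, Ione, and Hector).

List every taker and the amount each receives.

Marit: 65,000; Qadir: 65,000; Verity: 65,000; Joaquin: 65,000; Soraya: 65,000; Csilla: 65,000; Ione: 65,000; Hector: 65,000

The entire 520,000 passes to the descendants.
No child survives, so the initial division is made at the grandchildren's generation.
That amount (520,000) is divided into 8 shares of 65,000: Marit, Qadir, Verity, Joaquin, Soraya, Csilla, Ione, and Hector each take 65,000.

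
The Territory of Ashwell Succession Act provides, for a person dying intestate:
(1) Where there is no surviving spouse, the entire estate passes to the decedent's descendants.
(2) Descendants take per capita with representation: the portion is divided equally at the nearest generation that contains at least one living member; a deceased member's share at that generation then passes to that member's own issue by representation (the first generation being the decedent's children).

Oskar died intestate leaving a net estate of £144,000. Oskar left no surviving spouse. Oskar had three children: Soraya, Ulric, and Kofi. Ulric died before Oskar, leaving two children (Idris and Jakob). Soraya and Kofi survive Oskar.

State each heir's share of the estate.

Soraya: £48,000; Idris: £24,000; Jakob: £24,000; Kofi: £48,000

The entire £144,000 passes to the descendants.
That amount (£144,000) is divided into 3 shares of £48,000: Soraya and Kofi each take £48,000; Ulric's £48,000 share passes to Ulric's issue.
Ulric's share (£48,000) is divided into 2 shares of £24,000: Idris and Jakob each take £24,000.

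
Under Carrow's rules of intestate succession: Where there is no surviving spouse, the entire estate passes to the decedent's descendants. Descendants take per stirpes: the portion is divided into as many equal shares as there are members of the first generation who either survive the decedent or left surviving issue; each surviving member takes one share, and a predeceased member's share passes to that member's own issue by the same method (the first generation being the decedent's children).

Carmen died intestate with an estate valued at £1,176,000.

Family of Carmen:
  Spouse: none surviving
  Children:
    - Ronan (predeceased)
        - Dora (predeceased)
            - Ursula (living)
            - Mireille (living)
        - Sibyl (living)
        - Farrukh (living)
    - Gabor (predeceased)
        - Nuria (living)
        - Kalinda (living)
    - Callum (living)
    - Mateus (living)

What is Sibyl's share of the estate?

The entire £1,176,000 passes to the descendants.
That amount (£1,176,000) is divided into 4 shares of £294,000: Callum and Mateus each take £294,000; Ronan's £294,000 share passes to Ronan's issue; Gabor's £294,000 share passes to Gabor's issue.
Ronan's share (£294,000) is divided into 3 shares of £98,000: Sibyl and Farrukh each take £98,000; Dora's £98,000 share passes to Dora's issue.
Dora's share (£98,000) is divided into 2 shares of £49,000: Ursula and Mireille each take £49,000.
Gabor's share (£294,000) is divided into 2 shares of £147,000: Nuria and Kalinda each take £147,000.

Sibyl receives £98,000.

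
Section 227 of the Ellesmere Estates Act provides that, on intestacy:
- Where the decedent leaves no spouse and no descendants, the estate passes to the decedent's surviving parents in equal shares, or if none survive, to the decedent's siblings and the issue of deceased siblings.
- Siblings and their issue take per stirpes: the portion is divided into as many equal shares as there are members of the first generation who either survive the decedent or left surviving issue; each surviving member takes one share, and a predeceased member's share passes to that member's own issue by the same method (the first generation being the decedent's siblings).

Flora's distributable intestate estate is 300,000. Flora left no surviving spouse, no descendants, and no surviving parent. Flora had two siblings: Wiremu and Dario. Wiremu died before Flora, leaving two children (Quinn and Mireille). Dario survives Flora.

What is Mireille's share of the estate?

The entire 300,000 passes to the siblings and their issue.
That amount (300,000) is divided into 2 shares of 150,000: Dario takes 150,000; Wiremu's 150,000 share passes to Wiremu's issue.
Wiremu's share (150,000) is divided into 2 shares of 75,000: Quinn and Mireille each take 75,000.

Mireille receives 75,000.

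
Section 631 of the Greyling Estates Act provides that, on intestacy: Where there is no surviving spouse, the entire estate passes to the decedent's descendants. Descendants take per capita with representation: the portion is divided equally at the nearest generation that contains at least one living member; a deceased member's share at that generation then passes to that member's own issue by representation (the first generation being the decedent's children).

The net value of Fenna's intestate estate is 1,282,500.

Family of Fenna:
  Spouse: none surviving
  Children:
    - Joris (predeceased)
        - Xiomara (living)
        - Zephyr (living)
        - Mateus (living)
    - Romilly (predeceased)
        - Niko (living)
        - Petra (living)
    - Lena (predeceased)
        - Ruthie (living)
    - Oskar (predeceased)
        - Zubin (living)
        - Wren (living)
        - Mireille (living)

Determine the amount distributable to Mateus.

Mateus receives 142,500.

The entire 1,282,500 passes to the descendants.
No child survives, so the initial division is made at the grandchildren's generation.
That amount (1,282,500) is divided into 9 shares of 142,500: Xiomara, Zephyr, Mateus, Niko, Petra, Ruthie, Zubin, Wren, and Mireille each take 142,500.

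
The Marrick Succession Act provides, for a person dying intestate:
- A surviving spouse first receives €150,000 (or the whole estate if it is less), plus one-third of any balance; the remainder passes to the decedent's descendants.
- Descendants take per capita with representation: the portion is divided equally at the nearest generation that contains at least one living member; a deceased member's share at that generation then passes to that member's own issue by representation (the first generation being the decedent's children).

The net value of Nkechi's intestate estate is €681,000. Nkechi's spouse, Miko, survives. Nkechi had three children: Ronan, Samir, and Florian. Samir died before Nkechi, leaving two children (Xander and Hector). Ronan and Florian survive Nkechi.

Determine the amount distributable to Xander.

Miko first takes €150,000, leaving a balance of €531,000. Miko then takes one-third of the balance (€177,000), for a total of €327,000. The remaining €354,000 passes to the descendants.
The descendants' portion (€354,000) is divided into 3 shares of €118,000: Ronan and Florian each take €118,000; Samir's €118,000 share passes to Samir's issue.
Samir's share (€118,000) is divided into 2 shares of €59,000: Xander and Hector each take €59,000.

Xander receives €59,000.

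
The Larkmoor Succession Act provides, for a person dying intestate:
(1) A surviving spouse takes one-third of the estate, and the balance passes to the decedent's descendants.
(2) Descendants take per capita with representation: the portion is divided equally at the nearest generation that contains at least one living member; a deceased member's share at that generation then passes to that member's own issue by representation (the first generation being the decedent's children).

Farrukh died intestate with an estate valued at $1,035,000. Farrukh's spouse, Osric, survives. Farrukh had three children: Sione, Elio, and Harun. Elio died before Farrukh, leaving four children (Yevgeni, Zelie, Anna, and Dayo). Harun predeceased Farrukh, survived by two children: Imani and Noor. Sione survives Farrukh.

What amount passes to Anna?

Anna receives $57,500.

Osric takes one-third of $1,035,000 = $345,000. The remaining $690,000 passes to the descendants.
The descendants' portion ($690,000) is divided into 3 shares of $230,000: Sione takes $230,000; Elio's $230,000 share passes to Elio's issue; Harun's $230,000 share passes to Harun's issue.
Elio's share ($230,000) is divided into 4 shares of $57,500: Yevgeni, Zelie, Anna, and Dayo each take $57,500.
Harun's share ($230,000) is divided into 2 shares of $115,000: Imani and Noor each take $115,000.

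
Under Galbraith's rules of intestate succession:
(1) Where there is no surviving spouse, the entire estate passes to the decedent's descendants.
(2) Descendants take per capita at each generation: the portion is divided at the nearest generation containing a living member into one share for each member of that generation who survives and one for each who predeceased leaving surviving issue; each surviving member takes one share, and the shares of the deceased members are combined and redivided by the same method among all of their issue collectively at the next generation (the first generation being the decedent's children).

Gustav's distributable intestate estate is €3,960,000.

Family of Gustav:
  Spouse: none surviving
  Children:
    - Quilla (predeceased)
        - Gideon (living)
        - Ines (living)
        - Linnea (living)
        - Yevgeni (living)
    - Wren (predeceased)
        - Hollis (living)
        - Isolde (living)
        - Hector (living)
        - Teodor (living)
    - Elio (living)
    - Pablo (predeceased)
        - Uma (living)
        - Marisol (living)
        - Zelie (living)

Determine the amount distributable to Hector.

Hector receives €270,000.

The entire €3,960,000 passes to the descendants.
That amount (€3,960,000) is divided at the children's generation into 4 shares of €990,000. Elio takes €990,000. The 3 shares of the deceased (Quilla, Wren, and Pablo) are combined into a pool of €2,970,000.
That pool (€2,970,000) is divided at the grandchildren's generation equally among Gideon, Ines, Linnea, Yevgeni, Hollis, Isolde, Hector, Teodor, Uma, Marisol, and Zelie: €270,000 each.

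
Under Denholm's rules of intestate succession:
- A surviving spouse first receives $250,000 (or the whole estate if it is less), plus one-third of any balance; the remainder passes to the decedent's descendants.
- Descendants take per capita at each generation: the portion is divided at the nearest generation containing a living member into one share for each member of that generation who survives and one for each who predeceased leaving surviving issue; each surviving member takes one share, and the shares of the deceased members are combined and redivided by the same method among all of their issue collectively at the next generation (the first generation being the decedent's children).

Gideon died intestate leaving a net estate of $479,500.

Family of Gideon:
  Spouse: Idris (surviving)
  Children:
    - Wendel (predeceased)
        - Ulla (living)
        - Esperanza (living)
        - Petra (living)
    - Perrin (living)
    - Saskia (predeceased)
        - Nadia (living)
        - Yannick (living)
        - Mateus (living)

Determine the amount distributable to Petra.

Idris first takes $250,000, leaving a balance of $229,500. Idris then takes one-third of the balance ($76,500), for a total of $326,500. The remaining $153,000 passes to the descendants.
The descendants' portion ($153,000) is divided at the children's generation into 3 shares of $51,000. Perrin takes $51,000. The 2 shares of the deceased (Wendel and Saskia) are combined into a pool of $102,000.
That pool ($102,000) is divided at the grandchildren's generation equally among Ulla, Esperanza, Petra, Nadia, Yannick, and Mateus: $17,000 each.

Petra receives $17,000.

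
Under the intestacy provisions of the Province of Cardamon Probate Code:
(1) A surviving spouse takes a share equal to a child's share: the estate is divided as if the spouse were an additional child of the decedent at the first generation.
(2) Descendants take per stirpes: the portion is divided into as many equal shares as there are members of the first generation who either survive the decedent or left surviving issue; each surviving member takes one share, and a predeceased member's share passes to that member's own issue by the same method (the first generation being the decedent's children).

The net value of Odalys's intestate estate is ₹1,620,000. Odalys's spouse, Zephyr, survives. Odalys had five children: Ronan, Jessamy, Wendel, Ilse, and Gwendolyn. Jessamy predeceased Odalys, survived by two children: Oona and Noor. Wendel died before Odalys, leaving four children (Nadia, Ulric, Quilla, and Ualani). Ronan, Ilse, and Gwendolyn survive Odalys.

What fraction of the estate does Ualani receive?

Ualani receives 1/24 of the estate.

The spouse counts as an additional share at the children's level, so there are 6 primary shares of ₹270,000. Zephyr takes one such share (₹270,000).
The children's combined portion (₹1,350,000) is divided into 5 shares of ₹270,000: Ronan, Ilse, and Gwendolyn each take ₹270,000; Jessamy's ₹270,000 share passes to Jessamy's issue; Wendel's ₹270,000 share passes to Wendel's issue.
Jessamy's share (₹270,000) is divided into 2 shares of ₹135,000: Oona and Noor each take ₹135,000.
Wendel's share (₹270,000) is divided into 4 shares of ₹67,500: Nadia, Ulric, Quilla, and Ualani each take ₹67,500.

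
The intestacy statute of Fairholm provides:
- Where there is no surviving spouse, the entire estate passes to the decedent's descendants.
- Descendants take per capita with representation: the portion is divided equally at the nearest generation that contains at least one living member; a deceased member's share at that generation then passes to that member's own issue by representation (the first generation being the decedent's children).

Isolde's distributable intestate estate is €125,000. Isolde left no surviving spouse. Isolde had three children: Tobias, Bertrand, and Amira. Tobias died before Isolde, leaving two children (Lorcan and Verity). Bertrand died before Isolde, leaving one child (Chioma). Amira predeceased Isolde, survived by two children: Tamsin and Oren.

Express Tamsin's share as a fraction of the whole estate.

Tamsin receives 1/5 of the estate.

The entire €125,000 passes to the descendants.
No child survives, so the initial division is made at the grandchildren's generation.
That amount (€125,000) is divided into 5 shares of €25,000: Lorcan, Verity, Chioma, Tamsin, and Oren each take €25,000.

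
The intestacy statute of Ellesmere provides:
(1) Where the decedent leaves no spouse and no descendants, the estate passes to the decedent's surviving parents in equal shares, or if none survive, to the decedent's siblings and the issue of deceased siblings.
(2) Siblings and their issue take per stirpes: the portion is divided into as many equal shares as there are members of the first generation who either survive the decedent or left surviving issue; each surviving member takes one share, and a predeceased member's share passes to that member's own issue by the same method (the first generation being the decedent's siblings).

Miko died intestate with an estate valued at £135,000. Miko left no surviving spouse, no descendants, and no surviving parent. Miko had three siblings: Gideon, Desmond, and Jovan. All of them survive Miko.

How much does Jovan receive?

Jovan receives £45,000.

The entire £135,000 passes to the siblings and their issue.
That amount (£135,000) is divided into 3 shares of £45,000: Gideon, Desmond, and Jovan each take £45,000.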